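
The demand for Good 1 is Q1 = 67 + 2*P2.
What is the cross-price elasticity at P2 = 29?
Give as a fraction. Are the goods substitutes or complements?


dQ1/dP2 = 2
At P2 = 29: Q1 = 67 + 2*29 = 125
Exy = (dQ1/dP2)(P2/Q1) = 2 * 29 / 125 = 58/125
Since Exy > 0, the goods are substitutes.

58/125 (substitutes)


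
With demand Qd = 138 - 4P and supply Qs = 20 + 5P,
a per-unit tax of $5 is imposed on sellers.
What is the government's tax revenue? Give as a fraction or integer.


With tax on sellers, new supply: Qs' = 20 + 5(P - 5)
= 5P - 5
New equilibrium quantity:
Q_new = 670/9
Tax revenue = tax * Q_new = 5 * 670/9 = 3350/9

3350/9


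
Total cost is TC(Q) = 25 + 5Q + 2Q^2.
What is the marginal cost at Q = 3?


MC = dTC/dQ = 5 + 2*2*Q
At Q = 3:
MC = 5 + 4*3
MC = 5 + 12 = 17

17


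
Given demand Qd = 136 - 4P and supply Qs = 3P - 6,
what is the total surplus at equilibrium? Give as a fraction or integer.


Find equilibrium: 136 - 4P = 3P - 6
136 + 6 = 7P
P* = 142/7 = 142/7
Q* = 3*142/7 - 6 = 384/7
Inverse demand: P = 34 - Q/4, so P_max = 34
Inverse supply: P = 2 + Q/3, so P_min = 2
CS = (1/2) * 384/7 * (34 - 142/7) = 18432/49
PS = (1/2) * 384/7 * (142/7 - 2) = 24576/49
TS = CS + PS = 18432/49 + 24576/49 = 6144/7

6144/7


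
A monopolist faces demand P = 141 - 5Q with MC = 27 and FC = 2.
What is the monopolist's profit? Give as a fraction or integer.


MR = MC: 141 - 10Q = 27
Q* = 57/5
P* = 141 - 5*57/5 = 84
Profit = (P* - MC)*Q* - FC
= (84 - 27)*57/5 - 2
= 57*57/5 - 2
= 3249/5 - 2 = 3239/5

3239/5


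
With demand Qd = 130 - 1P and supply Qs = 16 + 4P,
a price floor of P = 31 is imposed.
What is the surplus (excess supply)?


At P = 31:
Qd = 130 - 1*31 = 99
Qs = 16 + 4*31 = 140
Surplus = Qs - Qd = 140 - 99 = 41

41


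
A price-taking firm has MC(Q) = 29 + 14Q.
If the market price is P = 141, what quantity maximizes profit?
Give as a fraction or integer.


In perfect competition, profit is maximized where P = MC.
141 = 29 + 14Q
112 = 14Q
Q* = 112/14 = 8

8


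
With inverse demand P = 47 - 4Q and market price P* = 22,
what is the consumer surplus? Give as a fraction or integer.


Maximum willingness to pay (at Q=0): P_max = 47
Quantity demanded at P* = 22:
Q* = (47 - 22)/4 = 25/4
CS = (1/2) * Q* * (P_max - P*)
CS = (1/2) * 25/4 * (47 - 22)
CS = (1/2) * 25/4 * 25 = 625/8

625/8


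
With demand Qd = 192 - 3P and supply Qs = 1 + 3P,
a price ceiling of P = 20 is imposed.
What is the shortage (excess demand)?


At P = 20:
Qd = 192 - 3*20 = 132
Qs = 1 + 3*20 = 61
Shortage = Qd - Qs = 132 - 61 = 71

71


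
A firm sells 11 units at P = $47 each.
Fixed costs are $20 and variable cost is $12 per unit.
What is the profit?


Total Revenue = P * Q = 47 * 11 = $517
Total Cost = FC + VC*Q = 20 + 12*11 = $152
Profit = TR - TC = 517 - 152 = $365

$365


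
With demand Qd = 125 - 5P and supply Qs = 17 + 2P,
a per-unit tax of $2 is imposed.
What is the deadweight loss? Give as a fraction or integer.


Pre-tax equilibrium quantity: Q* = 335/7
Post-tax equilibrium quantity: Q_tax = 45
Reduction in quantity: Q* - Q_tax = 20/7
DWL = (1/2) * tax * (Q* - Q_tax)
DWL = (1/2) * 2 * 20/7 = 20/7

20/7


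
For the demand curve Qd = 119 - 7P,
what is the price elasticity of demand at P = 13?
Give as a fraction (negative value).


dQ/dP = -7
At P = 13: Q = 119 - 7*13 = 28
E = (dQ/dP)(P/Q) = (-7)(13/28) = -13/4

-13/4


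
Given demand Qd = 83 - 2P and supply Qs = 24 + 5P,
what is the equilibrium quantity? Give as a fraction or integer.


First find equilibrium price:
83 - 2P = 24 + 5P
P* = 59/7 = 59/7
Then substitute into demand:
Q* = 83 - 2 * 59/7 = 463/7

463/7


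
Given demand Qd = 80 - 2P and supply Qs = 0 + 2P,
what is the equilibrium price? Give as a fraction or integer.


At equilibrium, Qd = Qs.
80 - 2P = 0 + 2P
80 - 0 = 2P + 2P
80 = 4P
P* = 80/4 = 20

20


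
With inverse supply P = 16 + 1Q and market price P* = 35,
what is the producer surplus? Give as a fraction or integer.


Minimum supply price (at Q=0): P_min = 16
Quantity supplied at P* = 35:
Q* = (35 - 16)/1 = 19
PS = (1/2) * Q* * (P* - P_min)
PS = (1/2) * 19 * (35 - 16)
PS = (1/2) * 19 * 19 = 361/2

361/2


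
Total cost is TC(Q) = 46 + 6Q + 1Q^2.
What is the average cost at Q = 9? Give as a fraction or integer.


TC(9) = 46 + 6*9 + 1*9^2
TC(9) = 46 + 54 + 81 = 181
AC = TC/Q = 181/9 = 181/9

181/9


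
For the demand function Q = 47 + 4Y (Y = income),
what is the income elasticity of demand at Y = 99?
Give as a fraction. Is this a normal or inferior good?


dQ/dY = 4
At Y = 99: Q = 47 + 4*99 = 443
Ey = (dQ/dY)(Y/Q) = 4 * 99 / 443 = 396/443
Since Ey > 0, this is a normal good.

396/443 (normal good)


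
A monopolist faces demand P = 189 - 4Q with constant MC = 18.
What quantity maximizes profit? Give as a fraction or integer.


TR = P*Q = (189 - 4Q)Q = 189Q - 4Q^2
MR = dTR/dQ = 189 - 8Q
Set MR = MC:
189 - 8Q = 18
171 = 8Q
Q* = 171/8 = 171/8

171/8


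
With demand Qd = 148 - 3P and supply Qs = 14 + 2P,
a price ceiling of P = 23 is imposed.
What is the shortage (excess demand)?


At P = 23:
Qd = 148 - 3*23 = 79
Qs = 14 + 2*23 = 60
Shortage = Qd - Qs = 79 - 60 = 19

19


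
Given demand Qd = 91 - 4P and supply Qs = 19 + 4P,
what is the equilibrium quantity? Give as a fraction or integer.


First find equilibrium price:
91 - 4P = 19 + 4P
P* = 72/8 = 9
Then substitute into demand:
Q* = 91 - 4 * 9 = 55

55


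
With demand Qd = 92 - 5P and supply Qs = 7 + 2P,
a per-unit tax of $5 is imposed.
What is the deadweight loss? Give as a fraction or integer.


Pre-tax equilibrium quantity: Q* = 219/7
Post-tax equilibrium quantity: Q_tax = 169/7
Reduction in quantity: Q* - Q_tax = 50/7
DWL = (1/2) * tax * (Q* - Q_tax)
DWL = (1/2) * 5 * 50/7 = 125/7

125/7


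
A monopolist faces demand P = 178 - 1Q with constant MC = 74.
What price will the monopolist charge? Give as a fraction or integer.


MR = 178 - 2Q
Set MR = MC: 178 - 2Q = 74
Q* = 52
Substitute into demand:
P* = 178 - 1*52 = 126

126


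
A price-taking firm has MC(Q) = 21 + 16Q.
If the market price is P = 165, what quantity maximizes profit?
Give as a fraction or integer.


In perfect competition, profit is maximized where P = MC.
165 = 21 + 16Q
144 = 16Q
Q* = 144/16 = 9

9


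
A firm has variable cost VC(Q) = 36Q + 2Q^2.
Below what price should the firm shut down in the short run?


AVC(Q) = VC(Q)/Q = 36 + 2Q
AVC is increasing in Q, so minimum AVC is at Q -> 0+.
Min AVC = 36
The firm should shut down if P < 36.

36


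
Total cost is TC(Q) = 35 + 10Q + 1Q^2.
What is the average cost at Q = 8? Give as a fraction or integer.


TC(8) = 35 + 10*8 + 1*8^2
TC(8) = 35 + 80 + 64 = 179
AC = TC/Q = 179/8 = 179/8

179/8


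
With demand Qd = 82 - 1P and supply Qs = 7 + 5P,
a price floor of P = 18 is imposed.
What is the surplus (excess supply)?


At P = 18:
Qd = 82 - 1*18 = 64
Qs = 7 + 5*18 = 97
Surplus = Qs - Qd = 97 - 64 = 33

33


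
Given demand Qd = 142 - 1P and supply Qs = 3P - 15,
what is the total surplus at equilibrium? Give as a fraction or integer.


Find equilibrium: 142 - 1P = 3P - 15
142 + 15 = 4P
P* = 157/4 = 157/4
Q* = 3*157/4 - 15 = 411/4
Inverse demand: P = 142 - Q/1, so P_max = 142
Inverse supply: P = 5 + Q/3, so P_min = 5
CS = (1/2) * 411/4 * (142 - 157/4) = 168921/32
PS = (1/2) * 411/4 * (157/4 - 5) = 56307/32
TS = CS + PS = 168921/32 + 56307/32 = 56307/8

56307/8


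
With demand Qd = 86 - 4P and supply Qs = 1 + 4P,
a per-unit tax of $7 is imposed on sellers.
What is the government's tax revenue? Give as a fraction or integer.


With tax on sellers, new supply: Qs' = 1 + 4(P - 7)
= 4P - 27
New equilibrium quantity:
Q_new = 59/2
Tax revenue = tax * Q_new = 7 * 59/2 = 413/2

413/2


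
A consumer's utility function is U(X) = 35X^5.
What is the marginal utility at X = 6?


MU = dU/dX = 35*5*X^(5-1)
MU = 175*X^4
At X = 6:
MU = 175 * 6^4
MU = 175 * 1296 = 226800

226800


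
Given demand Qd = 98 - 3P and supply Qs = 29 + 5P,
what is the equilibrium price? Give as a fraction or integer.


At equilibrium, Qd = Qs.
98 - 3P = 29 + 5P
98 - 29 = 3P + 5P
69 = 8P
P* = 69/8 = 69/8

69/8


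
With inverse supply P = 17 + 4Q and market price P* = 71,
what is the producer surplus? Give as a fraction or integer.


Minimum supply price (at Q=0): P_min = 17
Quantity supplied at P* = 71:
Q* = (71 - 17)/4 = 27/2
PS = (1/2) * Q* * (P* - P_min)
PS = (1/2) * 27/2 * (71 - 17)
PS = (1/2) * 27/2 * 54 = 729/2

729/2


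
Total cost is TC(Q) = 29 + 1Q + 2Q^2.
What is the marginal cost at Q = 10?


MC = dTC/dQ = 1 + 2*2*Q
At Q = 10:
MC = 1 + 4*10
MC = 1 + 40 = 41

41


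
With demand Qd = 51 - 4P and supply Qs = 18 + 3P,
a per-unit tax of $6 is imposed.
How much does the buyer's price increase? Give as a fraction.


With a per-unit tax, the buyer's price increase depends on relative slopes.
Supply slope: d = 3, Demand slope: b = 4
Buyer's price increase = d * tax / (b + d)
= 3 * 6 / (4 + 3)
= 18 / 7 = 18/7

18/7


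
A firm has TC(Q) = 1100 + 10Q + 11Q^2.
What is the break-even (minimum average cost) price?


AC(Q) = 1100/Q + 10 + 11Q
To minimize: dAC/dQ = -1100/Q^2 + 11 = 0
Q^2 = 1100/11 = 100
Q* = 10
Min AC = 1100/10 + 10 + 11*10
Min AC = 110 + 10 + 110 = 230

230


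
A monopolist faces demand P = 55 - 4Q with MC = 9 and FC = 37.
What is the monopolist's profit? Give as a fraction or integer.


MR = MC: 55 - 8Q = 9
Q* = 23/4
P* = 55 - 4*23/4 = 32
Profit = (P* - MC)*Q* - FC
= (32 - 9)*23/4 - 37
= 23*23/4 - 37
= 529/4 - 37 = 381/4

381/4


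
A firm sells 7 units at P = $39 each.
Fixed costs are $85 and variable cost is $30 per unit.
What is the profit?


Total Revenue = P * Q = 39 * 7 = $273
Total Cost = FC + VC*Q = 85 + 30*7 = $295
Profit = TR - TC = 273 - 295 = $-22

$-22


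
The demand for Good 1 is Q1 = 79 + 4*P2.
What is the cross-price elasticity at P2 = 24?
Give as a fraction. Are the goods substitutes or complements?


dQ1/dP2 = 4
At P2 = 24: Q1 = 79 + 4*24 = 175
Exy = (dQ1/dP2)(P2/Q1) = 4 * 24 / 175 = 96/175
Since Exy > 0, the goods are substitutes.

96/175 (substitutes)


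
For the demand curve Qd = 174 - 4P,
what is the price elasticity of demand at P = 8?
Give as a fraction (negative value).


dQ/dP = -4
At P = 8: Q = 174 - 4*8 = 142
E = (dQ/dP)(P/Q) = (-4)(8/142) = -16/71

-16/71


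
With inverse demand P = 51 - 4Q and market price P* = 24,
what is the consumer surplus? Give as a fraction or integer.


Maximum willingness to pay (at Q=0): P_max = 51
Quantity demanded at P* = 24:
Q* = (51 - 24)/4 = 27/4
CS = (1/2) * Q* * (P_max - P*)
CS = (1/2) * 27/4 * (51 - 24)
CS = (1/2) * 27/4 * 27 = 729/8

729/8


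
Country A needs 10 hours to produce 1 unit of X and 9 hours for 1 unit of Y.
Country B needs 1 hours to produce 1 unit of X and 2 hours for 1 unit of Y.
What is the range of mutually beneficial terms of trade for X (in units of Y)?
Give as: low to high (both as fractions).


Opportunity cost of X for Country A = hours_X / hours_Y = 10/9 = 10/9 units of Y
Opportunity cost of X for Country B = hours_X / hours_Y = 1/2 = 1/2 units of Y
Terms of trade must be between the two opportunity costs.
Range: 1/2 to 10/9

1/2 to 10/9


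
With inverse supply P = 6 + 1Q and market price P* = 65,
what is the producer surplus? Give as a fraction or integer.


Minimum supply price (at Q=0): P_min = 6
Quantity supplied at P* = 65:
Q* = (65 - 6)/1 = 59
PS = (1/2) * Q* * (P* - P_min)
PS = (1/2) * 59 * (65 - 6)
PS = (1/2) * 59 * 59 = 3481/2

3481/2


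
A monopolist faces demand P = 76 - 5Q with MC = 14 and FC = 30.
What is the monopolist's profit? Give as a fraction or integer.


MR = MC: 76 - 10Q = 14
Q* = 31/5
P* = 76 - 5*31/5 = 45
Profit = (P* - MC)*Q* - FC
= (45 - 14)*31/5 - 30
= 31*31/5 - 30
= 961/5 - 30 = 811/5

811/5


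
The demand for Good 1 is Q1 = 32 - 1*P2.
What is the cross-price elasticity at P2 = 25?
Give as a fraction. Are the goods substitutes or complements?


dQ1/dP2 = -1
At P2 = 25: Q1 = 32 - 1*25 = 7
Exy = (dQ1/dP2)(P2/Q1) = -1 * 25 / 7 = -25/7
Since Exy < 0, the goods are complements.

-25/7 (complements)


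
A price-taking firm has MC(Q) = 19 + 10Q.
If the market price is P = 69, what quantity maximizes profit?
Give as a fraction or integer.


In perfect competition, profit is maximized where P = MC.
69 = 19 + 10Q
50 = 10Q
Q* = 50/10 = 5

5


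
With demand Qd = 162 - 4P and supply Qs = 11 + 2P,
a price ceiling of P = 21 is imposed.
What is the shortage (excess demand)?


At P = 21:
Qd = 162 - 4*21 = 78
Qs = 11 + 2*21 = 53
Shortage = Qd - Qs = 78 - 53 = 25

25


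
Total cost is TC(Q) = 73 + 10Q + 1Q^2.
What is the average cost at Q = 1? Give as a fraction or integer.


TC(1) = 73 + 10*1 + 1*1^2
TC(1) = 73 + 10 + 1 = 84
AC = TC/Q = 84/1 = 84

84


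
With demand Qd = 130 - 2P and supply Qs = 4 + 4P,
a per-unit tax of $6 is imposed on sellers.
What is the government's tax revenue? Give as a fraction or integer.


With tax on sellers, new supply: Qs' = 4 + 4(P - 6)
= 4P - 20
New equilibrium quantity:
Q_new = 80
Tax revenue = tax * Q_new = 6 * 80 = 480

480


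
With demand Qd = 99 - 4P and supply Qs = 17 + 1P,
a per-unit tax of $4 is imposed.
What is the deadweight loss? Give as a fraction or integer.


Pre-tax equilibrium quantity: Q* = 167/5
Post-tax equilibrium quantity: Q_tax = 151/5
Reduction in quantity: Q* - Q_tax = 16/5
DWL = (1/2) * tax * (Q* - Q_tax)
DWL = (1/2) * 4 * 16/5 = 32/5

32/5


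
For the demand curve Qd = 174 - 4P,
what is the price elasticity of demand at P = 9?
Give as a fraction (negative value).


dQ/dP = -4
At P = 9: Q = 174 - 4*9 = 138
E = (dQ/dP)(P/Q) = (-4)(9/138) = -6/23

-6/23


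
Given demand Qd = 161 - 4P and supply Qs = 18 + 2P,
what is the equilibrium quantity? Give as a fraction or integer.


First find equilibrium price:
161 - 4P = 18 + 2P
P* = 143/6 = 143/6
Then substitute into demand:
Q* = 161 - 4 * 143/6 = 197/3

197/3


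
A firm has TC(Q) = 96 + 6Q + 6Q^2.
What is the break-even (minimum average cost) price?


AC(Q) = 96/Q + 6 + 6Q
To minimize: dAC/dQ = -96/Q^2 + 6 = 0
Q^2 = 96/6 = 16
Q* = 4
Min AC = 96/4 + 6 + 6*4
Min AC = 24 + 6 + 24 = 54

54


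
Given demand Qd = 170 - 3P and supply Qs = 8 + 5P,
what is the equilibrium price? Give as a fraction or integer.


At equilibrium, Qd = Qs.
170 - 3P = 8 + 5P
170 - 8 = 3P + 5P
162 = 8P
P* = 162/8 = 81/4

81/4


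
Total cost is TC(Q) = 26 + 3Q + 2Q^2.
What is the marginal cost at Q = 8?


MC = dTC/dQ = 3 + 2*2*Q
At Q = 8:
MC = 3 + 4*8
MC = 3 + 32 = 35

35


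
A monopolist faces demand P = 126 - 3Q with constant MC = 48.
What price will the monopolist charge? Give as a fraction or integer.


MR = 126 - 6Q
Set MR = MC: 126 - 6Q = 48
Q* = 13
Substitute into demand:
P* = 126 - 3*13 = 87

87


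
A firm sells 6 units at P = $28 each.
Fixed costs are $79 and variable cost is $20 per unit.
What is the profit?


Total Revenue = P * Q = 28 * 6 = $168
Total Cost = FC + VC*Q = 79 + 20*6 = $199
Profit = TR - TC = 168 - 199 = $-31

$-31


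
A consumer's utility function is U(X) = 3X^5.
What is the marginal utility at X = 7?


MU = dU/dX = 3*5*X^(5-1)
MU = 15*X^4
At X = 7:
MU = 15 * 7^4
MU = 15 * 2401 = 36015

36015


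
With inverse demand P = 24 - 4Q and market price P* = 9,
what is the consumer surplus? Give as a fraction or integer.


Maximum willingness to pay (at Q=0): P_max = 24
Quantity demanded at P* = 9:
Q* = (24 - 9)/4 = 15/4
CS = (1/2) * Q* * (P_max - P*)
CS = (1/2) * 15/4 * (24 - 9)
CS = (1/2) * 15/4 * 15 = 225/8

225/8


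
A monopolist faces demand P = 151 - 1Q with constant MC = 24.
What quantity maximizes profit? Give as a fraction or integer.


TR = P*Q = (151 - 1Q)Q = 151Q - 1Q^2
MR = dTR/dQ = 151 - 2Q
Set MR = MC:
151 - 2Q = 24
127 = 2Q
Q* = 127/2 = 127/2

127/2


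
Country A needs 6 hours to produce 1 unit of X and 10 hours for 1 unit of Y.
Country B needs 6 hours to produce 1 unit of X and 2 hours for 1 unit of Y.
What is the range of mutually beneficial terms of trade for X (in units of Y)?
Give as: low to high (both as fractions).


Opportunity cost of X for Country A = hours_X / hours_Y = 6/10 = 3/5 units of Y
Opportunity cost of X for Country B = hours_X / hours_Y = 6/2 = 3 units of Y
Terms of trade must be between the two opportunity costs.
Range: 3/5 to 3

3/5 to 3


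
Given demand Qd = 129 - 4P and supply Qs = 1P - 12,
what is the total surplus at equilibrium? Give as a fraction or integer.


Find equilibrium: 129 - 4P = 1P - 12
129 + 12 = 5P
P* = 141/5 = 141/5
Q* = 1*141/5 - 12 = 81/5
Inverse demand: P = 129/4 - Q/4, so P_max = 129/4
Inverse supply: P = 12 + Q/1, so P_min = 12
CS = (1/2) * 81/5 * (129/4 - 141/5) = 6561/200
PS = (1/2) * 81/5 * (141/5 - 12) = 6561/50
TS = CS + PS = 6561/200 + 6561/50 = 6561/40

6561/40


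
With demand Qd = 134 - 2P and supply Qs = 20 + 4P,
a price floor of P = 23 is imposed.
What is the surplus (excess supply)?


At P = 23:
Qd = 134 - 2*23 = 88
Qs = 20 + 4*23 = 112
Surplus = Qs - Qd = 112 - 88 = 24

24


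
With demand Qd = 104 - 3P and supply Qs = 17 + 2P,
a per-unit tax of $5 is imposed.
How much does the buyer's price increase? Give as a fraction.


With a per-unit tax, the buyer's price increase depends on relative slopes.
Supply slope: d = 2, Demand slope: b = 3
Buyer's price increase = d * tax / (b + d)
= 2 * 5 / (3 + 2)
= 10 / 5 = 2

2


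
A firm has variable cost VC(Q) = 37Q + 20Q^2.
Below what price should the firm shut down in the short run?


AVC(Q) = VC(Q)/Q = 37 + 20Q
AVC is increasing in Q, so minimum AVC is at Q -> 0+.
Min AVC = 37
The firm should shut down if P < 37.

37


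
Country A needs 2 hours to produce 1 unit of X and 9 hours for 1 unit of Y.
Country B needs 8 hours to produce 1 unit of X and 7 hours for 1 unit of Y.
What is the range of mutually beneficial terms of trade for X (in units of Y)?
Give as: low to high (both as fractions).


Opportunity cost of X for Country A = hours_X / hours_Y = 2/9 = 2/9 units of Y
Opportunity cost of X for Country B = hours_X / hours_Y = 8/7 = 8/7 units of Y
Terms of trade must be between the two opportunity costs.
Range: 2/9 to 8/7

2/9 to 8/7


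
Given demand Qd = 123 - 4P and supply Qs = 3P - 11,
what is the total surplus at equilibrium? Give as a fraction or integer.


Find equilibrium: 123 - 4P = 3P - 11
123 + 11 = 7P
P* = 134/7 = 134/7
Q* = 3*134/7 - 11 = 325/7
Inverse demand: P = 123/4 - Q/4, so P_max = 123/4
Inverse supply: P = 11/3 + Q/3, so P_min = 11/3
CS = (1/2) * 325/7 * (123/4 - 134/7) = 105625/392
PS = (1/2) * 325/7 * (134/7 - 11/3) = 105625/294
TS = CS + PS = 105625/392 + 105625/294 = 105625/168

105625/168


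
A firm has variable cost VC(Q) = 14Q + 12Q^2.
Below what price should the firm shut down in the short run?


AVC(Q) = VC(Q)/Q = 14 + 12Q
AVC is increasing in Q, so minimum AVC is at Q -> 0+.
Min AVC = 14
The firm should shut down if P < 14.

14


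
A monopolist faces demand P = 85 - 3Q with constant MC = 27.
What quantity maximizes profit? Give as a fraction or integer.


TR = P*Q = (85 - 3Q)Q = 85Q - 3Q^2
MR = dTR/dQ = 85 - 6Q
Set MR = MC:
85 - 6Q = 27
58 = 6Q
Q* = 58/6 = 29/3

29/3


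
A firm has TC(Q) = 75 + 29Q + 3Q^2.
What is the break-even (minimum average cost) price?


AC(Q) = 75/Q + 29 + 3Q
To minimize: dAC/dQ = -75/Q^2 + 3 = 0
Q^2 = 75/3 = 25
Q* = 5
Min AC = 75/5 + 29 + 3*5
Min AC = 15 + 29 + 15 = 59

59


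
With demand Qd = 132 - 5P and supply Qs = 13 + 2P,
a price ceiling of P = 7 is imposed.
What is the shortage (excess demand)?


At P = 7:
Qd = 132 - 5*7 = 97
Qs = 13 + 2*7 = 27
Shortage = Qd - Qs = 97 - 27 = 70

70


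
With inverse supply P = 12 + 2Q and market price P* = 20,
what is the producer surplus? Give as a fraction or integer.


Minimum supply price (at Q=0): P_min = 12
Quantity supplied at P* = 20:
Q* = (20 - 12)/2 = 4
PS = (1/2) * Q* * (P* - P_min)
PS = (1/2) * 4 * (20 - 12)
PS = (1/2) * 4 * 8 = 16

16


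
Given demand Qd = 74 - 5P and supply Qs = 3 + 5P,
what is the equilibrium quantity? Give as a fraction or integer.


First find equilibrium price:
74 - 5P = 3 + 5P
P* = 71/10 = 71/10
Then substitute into demand:
Q* = 74 - 5 * 71/10 = 77/2

77/2


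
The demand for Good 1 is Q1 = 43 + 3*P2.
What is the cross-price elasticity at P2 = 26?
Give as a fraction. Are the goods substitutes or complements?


dQ1/dP2 = 3
At P2 = 26: Q1 = 43 + 3*26 = 121
Exy = (dQ1/dP2)(P2/Q1) = 3 * 26 / 121 = 78/121
Since Exy > 0, the goods are substitutes.

78/121 (substitutes)


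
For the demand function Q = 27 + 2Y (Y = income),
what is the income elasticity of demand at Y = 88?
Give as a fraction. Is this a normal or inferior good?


dQ/dY = 2
At Y = 88: Q = 27 + 2*88 = 203
Ey = (dQ/dY)(Y/Q) = 2 * 88 / 203 = 176/203
Since Ey > 0, this is a normal good.

176/203 (normal good)


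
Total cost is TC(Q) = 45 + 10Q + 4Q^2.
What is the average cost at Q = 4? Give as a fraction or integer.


TC(4) = 45 + 10*4 + 4*4^2
TC(4) = 45 + 40 + 64 = 149
AC = TC/Q = 149/4 = 149/4

149/4


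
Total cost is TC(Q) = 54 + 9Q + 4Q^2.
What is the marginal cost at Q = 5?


MC = dTC/dQ = 9 + 2*4*Q
At Q = 5:
MC = 9 + 8*5
MC = 9 + 40 = 49

49


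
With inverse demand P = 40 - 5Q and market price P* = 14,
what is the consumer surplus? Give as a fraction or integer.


Maximum willingness to pay (at Q=0): P_max = 40
Quantity demanded at P* = 14:
Q* = (40 - 14)/5 = 26/5
CS = (1/2) * Q* * (P_max - P*)
CS = (1/2) * 26/5 * (40 - 14)
CS = (1/2) * 26/5 * 26 = 338/5

338/5


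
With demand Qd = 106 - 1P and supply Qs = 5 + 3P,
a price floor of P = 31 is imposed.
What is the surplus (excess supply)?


At P = 31:
Qd = 106 - 1*31 = 75
Qs = 5 + 3*31 = 98
Surplus = Qs - Qd = 98 - 75 = 23

23


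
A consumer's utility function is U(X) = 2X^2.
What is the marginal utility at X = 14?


MU = dU/dX = 2*2*X^(2-1)
MU = 4*X^1
At X = 14:
MU = 4 * 14^1
MU = 4 * 14 = 56

56


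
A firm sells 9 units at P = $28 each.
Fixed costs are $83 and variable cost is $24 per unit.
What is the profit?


Total Revenue = P * Q = 28 * 9 = $252
Total Cost = FC + VC*Q = 83 + 24*9 = $299
Profit = TR - TC = 252 - 299 = $-47

$-47


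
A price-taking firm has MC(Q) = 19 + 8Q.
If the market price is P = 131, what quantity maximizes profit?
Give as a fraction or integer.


In perfect competition, profit is maximized where P = MC.
131 = 19 + 8Q
112 = 8Q
Q* = 112/8 = 14

14


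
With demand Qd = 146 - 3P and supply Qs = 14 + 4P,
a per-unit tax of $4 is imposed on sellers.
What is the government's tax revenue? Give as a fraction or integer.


With tax on sellers, new supply: Qs' = 14 + 4(P - 4)
= 4P - 2
New equilibrium quantity:
Q_new = 578/7
Tax revenue = tax * Q_new = 4 * 578/7 = 2312/7

2312/7


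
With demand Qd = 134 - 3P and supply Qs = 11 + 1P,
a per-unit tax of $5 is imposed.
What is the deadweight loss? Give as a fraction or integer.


Pre-tax equilibrium quantity: Q* = 167/4
Post-tax equilibrium quantity: Q_tax = 38
Reduction in quantity: Q* - Q_tax = 15/4
DWL = (1/2) * tax * (Q* - Q_tax)
DWL = (1/2) * 5 * 15/4 = 75/8

75/8


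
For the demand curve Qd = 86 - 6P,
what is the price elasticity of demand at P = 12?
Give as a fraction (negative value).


dQ/dP = -6
At P = 12: Q = 86 - 6*12 = 14
E = (dQ/dP)(P/Q) = (-6)(12/14) = -36/7

-36/7


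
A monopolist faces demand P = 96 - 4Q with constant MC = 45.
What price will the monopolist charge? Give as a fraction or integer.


MR = 96 - 8Q
Set MR = MC: 96 - 8Q = 45
Q* = 51/8
Substitute into demand:
P* = 96 - 4*51/8 = 141/2

141/2


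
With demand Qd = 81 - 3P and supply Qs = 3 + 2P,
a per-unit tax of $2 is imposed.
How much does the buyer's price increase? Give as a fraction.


With a per-unit tax, the buyer's price increase depends on relative slopes.
Supply slope: d = 2, Demand slope: b = 3
Buyer's price increase = d * tax / (b + d)
= 2 * 2 / (3 + 2)
= 4 / 5 = 4/5

4/5


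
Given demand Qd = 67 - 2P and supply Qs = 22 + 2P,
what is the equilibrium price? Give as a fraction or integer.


At equilibrium, Qd = Qs.
67 - 2P = 22 + 2P
67 - 22 = 2P + 2P
45 = 4P
P* = 45/4 = 45/4

45/4


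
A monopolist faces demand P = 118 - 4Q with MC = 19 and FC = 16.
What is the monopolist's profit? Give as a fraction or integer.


MR = MC: 118 - 8Q = 19
Q* = 99/8
P* = 118 - 4*99/8 = 137/2
Profit = (P* - MC)*Q* - FC
= (137/2 - 19)*99/8 - 16
= 99/2*99/8 - 16
= 9801/16 - 16 = 9545/16

9545/16


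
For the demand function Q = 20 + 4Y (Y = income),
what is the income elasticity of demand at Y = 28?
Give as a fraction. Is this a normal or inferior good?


dQ/dY = 4
At Y = 28: Q = 20 + 4*28 = 132
Ey = (dQ/dY)(Y/Q) = 4 * 28 / 132 = 28/33
Since Ey > 0, this is a normal good.

28/33 (normal good)


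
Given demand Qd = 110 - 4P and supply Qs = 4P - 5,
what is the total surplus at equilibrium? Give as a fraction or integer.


Find equilibrium: 110 - 4P = 4P - 5
110 + 5 = 8P
P* = 115/8 = 115/8
Q* = 4*115/8 - 5 = 105/2
Inverse demand: P = 55/2 - Q/4, so P_max = 55/2
Inverse supply: P = 5/4 + Q/4, so P_min = 5/4
CS = (1/2) * 105/2 * (55/2 - 115/8) = 11025/32
PS = (1/2) * 105/2 * (115/8 - 5/4) = 11025/32
TS = CS + PS = 11025/32 + 11025/32 = 11025/16

11025/16


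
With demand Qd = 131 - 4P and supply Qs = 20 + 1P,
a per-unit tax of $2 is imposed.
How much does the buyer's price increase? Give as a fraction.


With a per-unit tax, the buyer's price increase depends on relative slopes.
Supply slope: d = 1, Demand slope: b = 4
Buyer's price increase = d * tax / (b + d)
= 1 * 2 / (4 + 1)
= 2 / 5 = 2/5

2/5


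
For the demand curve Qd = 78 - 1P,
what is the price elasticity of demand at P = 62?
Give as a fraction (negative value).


dQ/dP = -1
At P = 62: Q = 78 - 1*62 = 16
E = (dQ/dP)(P/Q) = (-1)(62/16) = -31/8

-31/8


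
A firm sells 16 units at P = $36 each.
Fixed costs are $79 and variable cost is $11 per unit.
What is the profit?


Total Revenue = P * Q = 36 * 16 = $576
Total Cost = FC + VC*Q = 79 + 11*16 = $255
Profit = TR - TC = 576 - 255 = $321

$321


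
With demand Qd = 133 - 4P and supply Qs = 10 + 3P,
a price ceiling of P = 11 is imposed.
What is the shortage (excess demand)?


At P = 11:
Qd = 133 - 4*11 = 89
Qs = 10 + 3*11 = 43
Shortage = Qd - Qs = 89 - 43 = 46

46


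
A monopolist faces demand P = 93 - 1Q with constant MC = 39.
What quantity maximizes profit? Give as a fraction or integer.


TR = P*Q = (93 - 1Q)Q = 93Q - 1Q^2
MR = dTR/dQ = 93 - 2Q
Set MR = MC:
93 - 2Q = 39
54 = 2Q
Q* = 54/2 = 27

27


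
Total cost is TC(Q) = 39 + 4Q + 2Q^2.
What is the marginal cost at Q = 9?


MC = dTC/dQ = 4 + 2*2*Q
At Q = 9:
MC = 4 + 4*9
MC = 4 + 36 = 40

40


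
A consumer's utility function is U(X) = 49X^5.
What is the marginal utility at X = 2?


MU = dU/dX = 49*5*X^(5-1)
MU = 245*X^4
At X = 2:
MU = 245 * 2^4
MU = 245 * 16 = 3920

3920


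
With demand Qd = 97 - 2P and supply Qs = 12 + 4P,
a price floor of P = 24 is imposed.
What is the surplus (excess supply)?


At P = 24:
Qd = 97 - 2*24 = 49
Qs = 12 + 4*24 = 108
Surplus = Qs - Qd = 108 - 49 = 59

59


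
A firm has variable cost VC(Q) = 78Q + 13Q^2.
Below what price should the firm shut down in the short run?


AVC(Q) = VC(Q)/Q = 78 + 13Q
AVC is increasing in Q, so minimum AVC is at Q -> 0+.
Min AVC = 78
The firm should shut down if P < 78.

78


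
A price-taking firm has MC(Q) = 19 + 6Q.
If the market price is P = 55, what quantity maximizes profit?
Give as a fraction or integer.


In perfect competition, profit is maximized where P = MC.
55 = 19 + 6Q
36 = 6Q
Q* = 36/6 = 6

6


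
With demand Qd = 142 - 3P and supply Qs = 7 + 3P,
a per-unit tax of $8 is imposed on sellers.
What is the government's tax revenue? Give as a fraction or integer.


With tax on sellers, new supply: Qs' = 7 + 3(P - 8)
= 3P - 17
New equilibrium quantity:
Q_new = 125/2
Tax revenue = tax * Q_new = 8 * 125/2 = 500

500


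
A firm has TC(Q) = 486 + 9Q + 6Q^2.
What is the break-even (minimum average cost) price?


AC(Q) = 486/Q + 9 + 6Q
To minimize: dAC/dQ = -486/Q^2 + 6 = 0
Q^2 = 486/6 = 81
Q* = 9
Min AC = 486/9 + 9 + 6*9
Min AC = 54 + 9 + 54 = 117

117


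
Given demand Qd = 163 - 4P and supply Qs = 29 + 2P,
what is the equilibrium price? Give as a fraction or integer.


At equilibrium, Qd = Qs.
163 - 4P = 29 + 2P
163 - 29 = 4P + 2P
134 = 6P
P* = 134/6 = 67/3

67/3


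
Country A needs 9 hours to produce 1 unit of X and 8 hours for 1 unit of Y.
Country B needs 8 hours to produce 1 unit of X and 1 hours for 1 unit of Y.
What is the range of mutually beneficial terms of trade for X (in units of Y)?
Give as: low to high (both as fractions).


Opportunity cost of X for Country A = hours_X / hours_Y = 9/8 = 9/8 units of Y
Opportunity cost of X for Country B = hours_X / hours_Y = 8/1 = 8 units of Y
Terms of trade must be between the two opportunity costs.
Range: 9/8 to 8

9/8 to 8


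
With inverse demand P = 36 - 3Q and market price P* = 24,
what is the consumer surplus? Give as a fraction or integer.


Maximum willingness to pay (at Q=0): P_max = 36
Quantity demanded at P* = 24:
Q* = (36 - 24)/3 = 4
CS = (1/2) * Q* * (P_max - P*)
CS = (1/2) * 4 * (36 - 24)
CS = (1/2) * 4 * 12 = 24

24


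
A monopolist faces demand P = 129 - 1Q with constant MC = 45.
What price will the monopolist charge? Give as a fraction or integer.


MR = 129 - 2Q
Set MR = MC: 129 - 2Q = 45
Q* = 42
Substitute into demand:
P* = 129 - 1*42 = 87

87


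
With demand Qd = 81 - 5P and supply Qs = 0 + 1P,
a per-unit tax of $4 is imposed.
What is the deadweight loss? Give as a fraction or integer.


Pre-tax equilibrium quantity: Q* = 27/2
Post-tax equilibrium quantity: Q_tax = 61/6
Reduction in quantity: Q* - Q_tax = 10/3
DWL = (1/2) * tax * (Q* - Q_tax)
DWL = (1/2) * 4 * 10/3 = 20/3

20/3


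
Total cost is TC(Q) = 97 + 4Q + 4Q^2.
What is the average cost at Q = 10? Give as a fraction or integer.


TC(10) = 97 + 4*10 + 4*10^2
TC(10) = 97 + 40 + 400 = 537
AC = TC/Q = 537/10 = 537/10

537/10


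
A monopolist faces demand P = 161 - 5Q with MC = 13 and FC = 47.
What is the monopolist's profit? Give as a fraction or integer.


MR = MC: 161 - 10Q = 13
Q* = 74/5
P* = 161 - 5*74/5 = 87
Profit = (P* - MC)*Q* - FC
= (87 - 13)*74/5 - 47
= 74*74/5 - 47
= 5476/5 - 47 = 5241/5

5241/5


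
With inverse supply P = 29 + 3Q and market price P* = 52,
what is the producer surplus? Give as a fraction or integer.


Minimum supply price (at Q=0): P_min = 29
Quantity supplied at P* = 52:
Q* = (52 - 29)/3 = 23/3
PS = (1/2) * Q* * (P* - P_min)
PS = (1/2) * 23/3 * (52 - 29)
PS = (1/2) * 23/3 * 23 = 529/6

529/6


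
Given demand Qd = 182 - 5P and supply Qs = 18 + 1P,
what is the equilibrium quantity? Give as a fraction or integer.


First find equilibrium price:
182 - 5P = 18 + 1P
P* = 164/6 = 82/3
Then substitute into demand:
Q* = 182 - 5 * 82/3 = 136/3

136/3


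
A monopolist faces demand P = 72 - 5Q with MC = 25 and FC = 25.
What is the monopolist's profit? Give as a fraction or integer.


MR = MC: 72 - 10Q = 25
Q* = 47/10
P* = 72 - 5*47/10 = 97/2
Profit = (P* - MC)*Q* - FC
= (97/2 - 25)*47/10 - 25
= 47/2*47/10 - 25
= 2209/20 - 25 = 1709/20

1709/20


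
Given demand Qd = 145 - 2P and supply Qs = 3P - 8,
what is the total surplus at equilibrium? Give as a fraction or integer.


Find equilibrium: 145 - 2P = 3P - 8
145 + 8 = 5P
P* = 153/5 = 153/5
Q* = 3*153/5 - 8 = 419/5
Inverse demand: P = 145/2 - Q/2, so P_max = 145/2
Inverse supply: P = 8/3 + Q/3, so P_min = 8/3
CS = (1/2) * 419/5 * (145/2 - 153/5) = 175561/100
PS = (1/2) * 419/5 * (153/5 - 8/3) = 175561/150
TS = CS + PS = 175561/100 + 175561/150 = 175561/60

175561/60


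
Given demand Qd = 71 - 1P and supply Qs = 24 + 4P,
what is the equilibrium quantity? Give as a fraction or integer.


First find equilibrium price:
71 - 1P = 24 + 4P
P* = 47/5 = 47/5
Then substitute into demand:
Q* = 71 - 1 * 47/5 = 308/5

308/5


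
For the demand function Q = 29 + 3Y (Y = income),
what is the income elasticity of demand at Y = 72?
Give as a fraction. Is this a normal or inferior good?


dQ/dY = 3
At Y = 72: Q = 29 + 3*72 = 245
Ey = (dQ/dY)(Y/Q) = 3 * 72 / 245 = 216/245
Since Ey > 0, this is a normal good.

216/245 (normal good)


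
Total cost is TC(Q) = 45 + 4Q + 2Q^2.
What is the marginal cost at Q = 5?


MC = dTC/dQ = 4 + 2*2*Q
At Q = 5:
MC = 4 + 4*5
MC = 4 + 20 = 24

24


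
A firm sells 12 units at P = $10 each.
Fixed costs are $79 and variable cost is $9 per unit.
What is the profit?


Total Revenue = P * Q = 10 * 12 = $120
Total Cost = FC + VC*Q = 79 + 9*12 = $187
Profit = TR - TC = 120 - 187 = $-67

$-67


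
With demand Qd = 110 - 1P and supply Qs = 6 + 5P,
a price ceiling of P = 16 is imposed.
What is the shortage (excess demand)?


At P = 16:
Qd = 110 - 1*16 = 94
Qs = 6 + 5*16 = 86
Shortage = Qd - Qs = 94 - 86 = 8

8


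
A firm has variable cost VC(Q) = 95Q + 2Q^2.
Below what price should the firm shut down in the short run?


AVC(Q) = VC(Q)/Q = 95 + 2Q
AVC is increasing in Q, so minimum AVC is at Q -> 0+.
Min AVC = 95
The firm should shut down if P < 95.

95


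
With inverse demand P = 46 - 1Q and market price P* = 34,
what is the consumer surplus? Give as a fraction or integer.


Maximum willingness to pay (at Q=0): P_max = 46
Quantity demanded at P* = 34:
Q* = (46 - 34)/1 = 12
CS = (1/2) * Q* * (P_max - P*)
CS = (1/2) * 12 * (46 - 34)
CS = (1/2) * 12 * 12 = 72

72


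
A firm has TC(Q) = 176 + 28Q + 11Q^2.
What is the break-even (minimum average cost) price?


AC(Q) = 176/Q + 28 + 11Q
To minimize: dAC/dQ = -176/Q^2 + 11 = 0
Q^2 = 176/11 = 16
Q* = 4
Min AC = 176/4 + 28 + 11*4
Min AC = 44 + 28 + 44 = 116

116


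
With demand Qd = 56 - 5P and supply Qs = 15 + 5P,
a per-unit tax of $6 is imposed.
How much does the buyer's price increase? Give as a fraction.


With a per-unit tax, the buyer's price increase depends on relative slopes.
Supply slope: d = 5, Demand slope: b = 5
Buyer's price increase = d * tax / (b + d)
= 5 * 6 / (5 + 5)
= 30 / 10 = 3

3


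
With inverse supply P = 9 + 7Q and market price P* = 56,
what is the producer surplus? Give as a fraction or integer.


Minimum supply price (at Q=0): P_min = 9
Quantity supplied at P* = 56:
Q* = (56 - 9)/7 = 47/7
PS = (1/2) * Q* * (P* - P_min)
PS = (1/2) * 47/7 * (56 - 9)
PS = (1/2) * 47/7 * 47 = 2209/14

2209/14


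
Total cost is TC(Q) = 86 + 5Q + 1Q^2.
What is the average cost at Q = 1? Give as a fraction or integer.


TC(1) = 86 + 5*1 + 1*1^2
TC(1) = 86 + 5 + 1 = 92
AC = TC/Q = 92/1 = 92

92


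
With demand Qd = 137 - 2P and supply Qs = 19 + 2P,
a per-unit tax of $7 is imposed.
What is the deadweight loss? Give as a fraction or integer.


Pre-tax equilibrium quantity: Q* = 78
Post-tax equilibrium quantity: Q_tax = 71
Reduction in quantity: Q* - Q_tax = 7
DWL = (1/2) * tax * (Q* - Q_tax)
DWL = (1/2) * 7 * 7 = 49/2

49/2


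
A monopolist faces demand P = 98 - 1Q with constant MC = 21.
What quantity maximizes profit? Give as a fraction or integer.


TR = P*Q = (98 - 1Q)Q = 98Q - 1Q^2
MR = dTR/dQ = 98 - 2Q
Set MR = MC:
98 - 2Q = 21
77 = 2Q
Q* = 77/2 = 77/2

77/2


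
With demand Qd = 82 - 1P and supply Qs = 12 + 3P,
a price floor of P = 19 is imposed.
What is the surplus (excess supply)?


At P = 19:
Qd = 82 - 1*19 = 63
Qs = 12 + 3*19 = 69
Surplus = Qs - Qd = 69 - 63 = 6

6


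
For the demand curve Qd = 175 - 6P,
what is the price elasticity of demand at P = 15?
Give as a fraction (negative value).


dQ/dP = -6
At P = 15: Q = 175 - 6*15 = 85
E = (dQ/dP)(P/Q) = (-6)(15/85) = -18/17

-18/17


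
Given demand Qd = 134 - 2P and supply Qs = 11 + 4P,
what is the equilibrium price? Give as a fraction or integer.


At equilibrium, Qd = Qs.
134 - 2P = 11 + 4P
134 - 11 = 2P + 4P
123 = 6P
P* = 123/6 = 41/2

41/2


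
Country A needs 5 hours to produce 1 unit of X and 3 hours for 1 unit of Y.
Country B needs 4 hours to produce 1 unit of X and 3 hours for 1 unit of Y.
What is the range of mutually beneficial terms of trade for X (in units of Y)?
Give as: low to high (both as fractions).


Opportunity cost of X for Country A = hours_X / hours_Y = 5/3 = 5/3 units of Y
Opportunity cost of X for Country B = hours_X / hours_Y = 4/3 = 4/3 units of Y
Terms of trade must be between the two opportunity costs.
Range: 4/3 to 5/3

4/3 to 5/3


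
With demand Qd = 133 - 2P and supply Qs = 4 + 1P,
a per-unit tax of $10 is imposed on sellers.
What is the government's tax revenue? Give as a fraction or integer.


With tax on sellers, new supply: Qs' = 4 + 1(P - 10)
= 1P - 6
New equilibrium quantity:
Q_new = 121/3
Tax revenue = tax * Q_new = 10 * 121/3 = 1210/3

1210/3


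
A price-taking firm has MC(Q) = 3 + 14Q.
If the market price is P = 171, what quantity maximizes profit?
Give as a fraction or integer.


In perfect competition, profit is maximized where P = MC.
171 = 3 + 14Q
168 = 14Q
Q* = 168/14 = 12

12


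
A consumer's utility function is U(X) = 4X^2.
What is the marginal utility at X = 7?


MU = dU/dX = 4*2*X^(2-1)
MU = 8*X^1
At X = 7:
MU = 8 * 7^1
MU = 8 * 7 = 56

56


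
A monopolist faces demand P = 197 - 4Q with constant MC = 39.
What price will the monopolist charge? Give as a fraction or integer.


MR = 197 - 8Q
Set MR = MC: 197 - 8Q = 39
Q* = 79/4
Substitute into demand:
P* = 197 - 4*79/4 = 118

118


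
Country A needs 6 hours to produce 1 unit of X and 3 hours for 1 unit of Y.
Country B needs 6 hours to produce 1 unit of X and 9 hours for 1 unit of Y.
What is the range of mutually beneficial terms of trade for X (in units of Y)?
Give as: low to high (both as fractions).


Opportunity cost of X for Country A = hours_X / hours_Y = 6/3 = 2 units of Y
Opportunity cost of X for Country B = hours_X / hours_Y = 6/9 = 2/3 units of Y
Terms of trade must be between the two opportunity costs.
Range: 2/3 to 2

2/3 to 2


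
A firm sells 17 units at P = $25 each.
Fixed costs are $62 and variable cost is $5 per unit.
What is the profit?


Total Revenue = P * Q = 25 * 17 = $425
Total Cost = FC + VC*Q = 62 + 5*17 = $147
Profit = TR - TC = 425 - 147 = $278

$278


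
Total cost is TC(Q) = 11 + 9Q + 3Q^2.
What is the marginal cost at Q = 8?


MC = dTC/dQ = 9 + 2*3*Q
At Q = 8:
MC = 9 + 6*8
MC = 9 + 48 = 57

57


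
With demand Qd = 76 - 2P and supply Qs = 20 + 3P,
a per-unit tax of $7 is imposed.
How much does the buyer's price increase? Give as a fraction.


With a per-unit tax, the buyer's price increase depends on relative slopes.
Supply slope: d = 3, Demand slope: b = 2
Buyer's price increase = d * tax / (b + d)
= 3 * 7 / (2 + 3)
= 21 / 5 = 21/5

21/5


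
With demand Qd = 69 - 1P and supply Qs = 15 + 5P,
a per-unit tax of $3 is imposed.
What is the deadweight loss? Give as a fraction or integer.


Pre-tax equilibrium quantity: Q* = 60
Post-tax equilibrium quantity: Q_tax = 115/2
Reduction in quantity: Q* - Q_tax = 5/2
DWL = (1/2) * tax * (Q* - Q_tax)
DWL = (1/2) * 3 * 5/2 = 15/4

15/4


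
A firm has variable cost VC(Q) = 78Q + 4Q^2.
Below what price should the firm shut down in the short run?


AVC(Q) = VC(Q)/Q = 78 + 4Q
AVC is increasing in Q, so minimum AVC is at Q -> 0+.
Min AVC = 78
The firm should shut down if P < 78.

78


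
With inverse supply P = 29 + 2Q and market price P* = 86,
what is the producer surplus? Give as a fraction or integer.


Minimum supply price (at Q=0): P_min = 29
Quantity supplied at P* = 86:
Q* = (86 - 29)/2 = 57/2
PS = (1/2) * Q* * (P* - P_min)
PS = (1/2) * 57/2 * (86 - 29)
PS = (1/2) * 57/2 * 57 = 3249/4

3249/4


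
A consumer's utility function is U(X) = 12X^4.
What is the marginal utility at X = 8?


MU = dU/dX = 12*4*X^(4-1)
MU = 48*X^3
At X = 8:
MU = 48 * 8^3
MU = 48 * 512 = 24576

24576


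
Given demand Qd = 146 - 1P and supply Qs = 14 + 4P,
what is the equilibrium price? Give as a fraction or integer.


At equilibrium, Qd = Qs.
146 - 1P = 14 + 4P
146 - 14 = 1P + 4P
132 = 5P
P* = 132/5 = 132/5

132/5
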